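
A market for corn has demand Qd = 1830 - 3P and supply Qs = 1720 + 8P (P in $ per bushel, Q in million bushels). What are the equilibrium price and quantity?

P* = 10, Q* = 1800

Set Qd = Qs: 1830 - 3P = 1720 + 8P, so 110 = 11P and P* = 10.
Substitute back: Q* = 1830 - 3(10) = 1800.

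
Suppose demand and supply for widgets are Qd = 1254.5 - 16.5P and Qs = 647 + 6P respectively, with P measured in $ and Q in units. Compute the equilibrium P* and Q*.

P* = 27, Q* = 809

At equilibrium Qd = Qs, so 1254.5 - 16.5P = 647 + 6P; collecting terms, 607.5 = 22.5P and P* = 27.
Substitute back: Q* = 1254.5 - 16.5(27) = 809.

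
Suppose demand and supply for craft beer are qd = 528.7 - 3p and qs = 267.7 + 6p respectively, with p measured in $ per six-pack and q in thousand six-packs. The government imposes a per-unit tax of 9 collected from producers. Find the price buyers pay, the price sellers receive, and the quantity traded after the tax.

p_b = 35, p_s = 26, q = 423.7

Producers keep p_s = p_b - 9 per unit, so supply in terms of the buyer price is qs = 213.7 + 6p_b.
Market clearing requires 528.7 - 3p_b = 213.7 + 6p_b; hence 315 = 9p_b and p_b = 35.
So p_s = 26 and the quantity traded is q = 528.7 - 3(35) = 423.7.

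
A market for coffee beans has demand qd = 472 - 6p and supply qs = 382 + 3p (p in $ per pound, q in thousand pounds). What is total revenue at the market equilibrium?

At equilibrium qd = qs, so 472 - 6p = 382 + 3p; collecting terms, 90 = 9p and p* = 10.
From the demand curve, q* = 472 - 6(10) = 412.
Total revenue = p* × q* = 10 × 412 = 4120.

Total revenue = 4120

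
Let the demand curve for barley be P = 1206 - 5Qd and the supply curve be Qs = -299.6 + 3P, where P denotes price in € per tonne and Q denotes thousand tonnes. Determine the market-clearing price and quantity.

P* = 169, Q* = 207.4

Rewriting in direct form: Qd = 241.2 - 0.2P.
At equilibrium Qd = Qs, so 241.2 - 0.2P = -299.6 + 3P; collecting terms, 540.8 = 3.2P and P* = 169.
Plugging P* into demand: Q* = 241.2 - 0.2(169) = 207.4.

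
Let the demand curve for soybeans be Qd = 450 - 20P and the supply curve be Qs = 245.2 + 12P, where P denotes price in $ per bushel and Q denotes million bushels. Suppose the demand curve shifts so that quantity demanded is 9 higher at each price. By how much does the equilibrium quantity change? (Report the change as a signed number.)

ΔQ = 3.375

The market clears where 450 - 20P = 245.2 + 12P. Rearranging, 32P = 204.8, hence P* = 6.4.
Substitute back: Q* = 450 - 20(6.4) = 322.
After the shift, demand is Qd = 459 - 20P.
New equilibrium: 213.8 = 32P, so P = 6.68125 and Q = 325.375.
ΔQ = 325.375 - 322 = 3.375.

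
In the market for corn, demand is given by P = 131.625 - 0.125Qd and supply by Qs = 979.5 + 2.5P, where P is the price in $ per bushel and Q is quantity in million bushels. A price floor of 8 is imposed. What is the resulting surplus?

Surplus = 10.5

Rewriting in direct form: Qd = 1053 - 8P.
With P fixed at 8, quantity demanded is 989 and quantity supplied is 999.5.
Surplus = Qs - Qd = 999.5 - 989 = 10.5.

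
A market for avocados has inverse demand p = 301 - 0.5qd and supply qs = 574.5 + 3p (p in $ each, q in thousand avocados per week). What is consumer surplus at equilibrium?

Rewriting in direct form: qd = 602 - 2p.
Set qd = qs: 602 - 2p = 574.5 + 3p, so 27.5 = 5p and p* = 5.5.
Substitute back: q* = 602 - 2(5.5) = 591.
Demand choke price (qd = 0): p = 602/2 = 301. Consumer surplus = ½ × (301 - 5.5) × 591 = 87320.25.

Consumer surplus = 87320.25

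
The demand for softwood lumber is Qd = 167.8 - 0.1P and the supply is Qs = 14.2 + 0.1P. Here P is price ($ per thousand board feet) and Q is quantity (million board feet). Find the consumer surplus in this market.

Consumer surplus = 41405

Equating demand and supply, 167.8 - 0.1P = 14.2 + 0.1P gives 0.2P = 153.6, so P* = 768.
Plugging P* into demand: Q* = 167.8 - 0.1(768) = 91.
Demand choke price (Qd = 0): P = 167.8/0.1 = 1678. Consumer surplus = ½ × (1678 - 768) × 91 = 41405.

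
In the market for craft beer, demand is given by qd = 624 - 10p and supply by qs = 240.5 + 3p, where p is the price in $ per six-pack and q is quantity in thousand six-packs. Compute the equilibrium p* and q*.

The market clears where 624 - 10p = 240.5 + 3p. Rearranging, 13p = 383.5, hence p* = 29.5.
Then q* = 624 - 10(29.5) = 329.

p* = 29.5, q* = 329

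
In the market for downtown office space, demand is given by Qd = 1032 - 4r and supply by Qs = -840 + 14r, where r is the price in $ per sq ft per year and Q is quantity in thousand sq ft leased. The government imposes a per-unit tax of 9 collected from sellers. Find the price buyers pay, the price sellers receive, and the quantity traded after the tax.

r_b = 111, r_s = 102, Q = 588

Sellers keep r_s = r_b - 9 per unit, so supply in terms of the buyer price is Qs = -966 + 14r_b.
Equate demand and the shifted supply: 1032 - 4r_b = -966 + 14r_b, giving 18r_b = 1998, so r_b = 111.
So r_s = 102 and the quantity traded is Q = 1032 - 4(111) = 588.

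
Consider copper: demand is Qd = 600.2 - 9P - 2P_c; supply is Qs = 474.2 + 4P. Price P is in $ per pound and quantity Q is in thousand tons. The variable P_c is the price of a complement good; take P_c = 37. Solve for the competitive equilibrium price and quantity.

With P_c = 37, demand is Qd = 526.2 - 9P.
Equating demand and supply, 526.2 - 9P = 474.2 + 4P gives 13P = 52, so P* = 4.
Substitute back: Q* = 526.2 - 9(4) = 490.2.

P* = 4, Q* = 490.2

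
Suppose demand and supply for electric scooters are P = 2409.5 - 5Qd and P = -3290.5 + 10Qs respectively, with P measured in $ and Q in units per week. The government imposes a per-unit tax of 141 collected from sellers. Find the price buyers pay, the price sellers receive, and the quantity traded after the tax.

Inverting to quantity form: Qd = 481.9 - 0.2P and Qs = 329.05 + 0.1P.
With a tax of 141 on sellers, they supply based on the net price P_s = P_b - 141, so Qs = 314.95 + 0.1P_b.
Set Qd = Qs: 481.9 - 0.2P_b = 314.95 + 0.1P_b, so 166.95 = 0.3P_b and P_b = 556.5.
Then P_s = 556.5 - 141 = 415.5 and Q = 481.9 - 0.2(556.5) = 370.6.

P_b = 556.5, P_s = 415.5, Q = 370.6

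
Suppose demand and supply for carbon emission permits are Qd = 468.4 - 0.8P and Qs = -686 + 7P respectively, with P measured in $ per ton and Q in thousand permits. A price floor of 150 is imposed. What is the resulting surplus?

At P = 150: Qd = 348.4 and Qs = 364.
Surplus = Qs - Qd = 364 - 348.4 = 15.6.

Surplus = 15.6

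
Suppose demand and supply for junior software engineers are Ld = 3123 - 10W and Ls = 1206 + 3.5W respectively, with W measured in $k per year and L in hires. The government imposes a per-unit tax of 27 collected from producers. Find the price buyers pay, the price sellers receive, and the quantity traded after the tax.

W_b = 149, W_s = 122, L = 1633

The tax drives a wedge W_b - W_s = 27. Substituting W_s = W_b - 27 into supply: Ls = 1111.5 + 3.5W_b.
Set Ld = Ls: 3123 - 10W_b = 1111.5 + 3.5W_b, so 2011.5 = 13.5W_b and W_b = 149.
So W_s = 122 and the quantity traded is L = 3123 - 10(149) = 1633.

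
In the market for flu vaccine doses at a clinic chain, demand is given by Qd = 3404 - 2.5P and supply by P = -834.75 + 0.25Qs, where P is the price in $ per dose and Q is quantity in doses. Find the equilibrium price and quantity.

P* = 10, Q* = 3379

Rewriting in direct form: Qs = 3339 + 4P.
Set Qd = Qs: 3404 - 2.5P = 3339 + 4P, so 65 = 6.5P and P* = 10.
Then Q* = 3404 - 2.5(10) = 3379.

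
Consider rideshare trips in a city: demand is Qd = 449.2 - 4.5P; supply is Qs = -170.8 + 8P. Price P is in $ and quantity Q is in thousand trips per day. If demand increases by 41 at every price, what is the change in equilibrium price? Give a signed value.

ΔP = 3.28

At equilibrium Qd = Qs, so 449.2 - 4.5P = -170.8 + 8P; collecting terms, 620 = 12.5P and P* = 49.6.
Substitute back: Q* = 449.2 - 4.5(49.6) = 226.
After the shift, demand is Qd = 490.2 - 4.5P.
New equilibrium: 661 = 12.5P, so P = 52.88 and Q = 252.24.
ΔP = 52.88 - 49.6 = 3.28.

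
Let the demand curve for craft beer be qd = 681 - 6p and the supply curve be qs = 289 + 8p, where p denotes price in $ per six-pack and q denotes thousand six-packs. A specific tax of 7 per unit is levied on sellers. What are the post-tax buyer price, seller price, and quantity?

p_b = 32, p_s = 25, q = 489

Sellers keep p_s = p_b - 7 per unit, so supply in terms of the buyer price is qs = 233 + 8p_b.
Equate demand and the shifted supply: 681 - 6p_b = 233 + 8p_b, giving 14p_b = 448, so p_b = 32.
Then p_s = 32 - 7 = 25 and q = 681 - 6(32) = 489.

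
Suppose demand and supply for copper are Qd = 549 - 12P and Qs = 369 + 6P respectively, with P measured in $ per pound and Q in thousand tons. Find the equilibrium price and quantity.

P* = 10, Q* = 429

Set Qd = Qs: 549 - 12P = 369 + 6P, so 180 = 18P and P* = 10.
Plugging P* into demand: Q* = 549 - 12(10) = 429.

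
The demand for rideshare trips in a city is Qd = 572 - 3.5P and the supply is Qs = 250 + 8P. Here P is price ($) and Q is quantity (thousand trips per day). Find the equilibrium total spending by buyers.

Total spending by buyers = 13272

The market clears where 572 - 3.5P = 250 + 8P. Rearranging, 11.5P = 322, hence P* = 28.
Plugging P* into demand: Q* = 572 - 3.5(28) = 474.
Total spending by buyers = P* × Q* = 28 × 474 = 13272.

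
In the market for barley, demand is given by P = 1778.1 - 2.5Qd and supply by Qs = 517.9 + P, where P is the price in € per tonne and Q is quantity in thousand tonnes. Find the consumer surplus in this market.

Consumer surplus = 537920

Rewriting in direct form: Qd = 711.24 - 0.4P.
At equilibrium Qd = Qs, so 711.24 - 0.4P = 517.9 + P; collecting terms, 193.34 = 1.4P and P* = 138.1.
Plugging P* into demand: Q* = 711.24 - 0.4(138.1) = 656.
Demand choke price (Qd = 0): P = 711.24/0.4 = 1778.1. Consumer surplus = ½ × (1778.1 - 138.1) × 656 = 537920.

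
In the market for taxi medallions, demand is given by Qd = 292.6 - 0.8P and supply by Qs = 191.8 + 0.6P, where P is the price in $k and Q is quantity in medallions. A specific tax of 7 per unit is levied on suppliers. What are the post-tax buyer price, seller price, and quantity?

P_b = 75, P_s = 68, Q = 232.6

The tax drives a wedge P_b - P_s = 7. Substituting P_s = P_b - 7 into supply: Qs = 187.6 + 0.6P_b.
Set Qd = Qs: 292.6 - 0.8P_b = 187.6 + 0.6P_b, so 105 = 1.4P_b and P_b = 75.
Then P_s = 75 - 7 = 68 and Q = 292.6 - 0.8(75) = 232.6.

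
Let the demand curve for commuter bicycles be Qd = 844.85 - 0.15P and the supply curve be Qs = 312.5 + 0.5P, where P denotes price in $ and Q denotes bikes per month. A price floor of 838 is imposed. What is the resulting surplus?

At P = 838: Qd = 719.15 and Qs = 731.5.
Surplus = Qs - Qd = 731.5 - 719.15 = 12.35.

Surplus = 12.35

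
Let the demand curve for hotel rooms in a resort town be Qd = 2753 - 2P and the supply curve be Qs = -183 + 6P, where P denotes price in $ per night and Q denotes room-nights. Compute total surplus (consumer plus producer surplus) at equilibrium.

Total surplus = 1358787

The market clears where 2753 - 2P = -183 + 6P. Rearranging, 8P = 2936, hence P* = 367.
From the demand curve, Q* = 2753 - 2(367) = 2019.
Demand choke price = 1376.5; supply choke price = 30.5. CS = ½(1376.5 - 367)(2019) = 1019090.25; PS = ½(367 - 30.5)(2019) = 339696.75. Total surplus = 1358787.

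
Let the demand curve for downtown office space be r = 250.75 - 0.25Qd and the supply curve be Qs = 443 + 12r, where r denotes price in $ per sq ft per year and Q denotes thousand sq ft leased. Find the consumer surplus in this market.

Inverting to quantity form: Qd = 1003 - 4r.
The market clears where 1003 - 4r = 443 + 12r. Rearranging, 16r = 560, hence r* = 35.
Substitute back: Q* = 1003 - 4(35) = 863.
Demand choke price (Qd = 0): r = 1003/4 = 250.75. Consumer surplus = ½ × (250.75 - 35) × 863 = 93096.125.

Consumer surplus = 93096.125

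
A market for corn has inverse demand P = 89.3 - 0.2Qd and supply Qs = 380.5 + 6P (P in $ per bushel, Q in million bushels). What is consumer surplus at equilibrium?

Consumer surplus = 17347.225

In direct form, Qd = 446.5 - 5P.
At equilibrium Qd = Qs, so 446.5 - 5P = 380.5 + 6P; collecting terms, 66 = 11P and P* = 6.
Substitute back: Q* = 446.5 - 5(6) = 416.5.
Demand choke price (Qd = 0): P = 446.5/5 = 89.3. Consumer surplus = ½ × (89.3 - 6) × 416.5 = 17347.225.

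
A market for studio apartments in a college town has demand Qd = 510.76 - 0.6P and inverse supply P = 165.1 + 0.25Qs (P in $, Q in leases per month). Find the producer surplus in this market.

Producer surplus = 16020.5

In direct form, Qs = -660.4 + 4P.
At equilibrium Qd = Qs, so 510.76 - 0.6P = -660.4 + 4P; collecting terms, 1171.16 = 4.6P and P* = 254.6.
Then Q* = 510.76 - 0.6(254.6) = 358.
Supply choke price (Qs = 0): P = 165.1. Producer surplus = ½ × (254.6 - 165.1) × 358 = 16020.5.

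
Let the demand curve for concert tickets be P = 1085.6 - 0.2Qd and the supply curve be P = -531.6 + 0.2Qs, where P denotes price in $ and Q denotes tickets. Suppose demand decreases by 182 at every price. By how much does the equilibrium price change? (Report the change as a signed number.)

Rewriting in direct form: Qd = 5428 - 5P and Qs = 2658 + 5P.
At equilibrium Qd = Qs, so 5428 - 5P = 2658 + 5P; collecting terms, 2770 = 10P and P* = 277.
Substitute back: Q* = 5428 - 5(277) = 4043.
After the shift, demand is Qd = 5246 - 5P.
Re-solving, 10P = 2588 gives P = 258.8 and Q = 3952.
ΔP = 258.8 - 277 = -18.2.

ΔP = -18.2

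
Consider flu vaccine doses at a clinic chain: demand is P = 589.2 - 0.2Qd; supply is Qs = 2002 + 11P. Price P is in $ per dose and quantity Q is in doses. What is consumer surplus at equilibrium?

Consumer surplus = 702780.1

Solving each curve for Q: Qd = 2946 - 5P.
Equating demand and supply, 2946 - 5P = 2002 + 11P gives 16P = 944, so P* = 59.
Plugging P* into demand: Q* = 2946 - 5(59) = 2651.
Demand choke price (Qd = 0): P = 2946/5 = 589.2. Consumer surplus = ½ × (589.2 - 59) × 2651 = 702780.1.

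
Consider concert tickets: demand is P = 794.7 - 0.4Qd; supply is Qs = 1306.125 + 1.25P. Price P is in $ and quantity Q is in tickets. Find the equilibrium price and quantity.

In direct form, Qd = 1986.75 - 2.5P.
Equating demand and supply, 1986.75 - 2.5P = 1306.125 + 1.25P gives 3.75P = 680.625, so P* = 181.5.
Then Q* = 1986.75 - 2.5(181.5) = 1533.

P* = 181.5, Q* = 1533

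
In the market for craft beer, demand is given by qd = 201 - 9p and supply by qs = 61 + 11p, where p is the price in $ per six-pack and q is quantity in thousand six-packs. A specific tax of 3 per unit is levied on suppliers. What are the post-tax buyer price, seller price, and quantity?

With a tax of 3 on suppliers, they supply based on the net price p_s = p_b - 3, so qs = 28 + 11p_b.
Market clearing requires 201 - 9p_b = 28 + 11p_b; hence 173 = 20p_b and p_b = 8.65.
So p_s = 5.65 and the quantity traded is q = 201 - 9(8.65) = 123.15.

p_b = 8.65, p_s = 5.65, q = 123.15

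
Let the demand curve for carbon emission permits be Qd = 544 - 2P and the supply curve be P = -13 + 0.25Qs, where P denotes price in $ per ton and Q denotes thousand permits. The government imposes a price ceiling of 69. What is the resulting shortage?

Solving each curve for Q: Qs = 52 + 4P.
Evaluating both curves at the ceiling price 69 gives Qd = 406, Qs = 328.
Shortage = Qd - Qs = 406 - 328 = 78.

Shortage = 78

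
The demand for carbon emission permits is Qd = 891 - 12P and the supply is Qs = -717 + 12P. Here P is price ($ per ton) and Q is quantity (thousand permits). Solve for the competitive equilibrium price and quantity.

At equilibrium Qd = Qs, so 891 - 12P = -717 + 12P; collecting terms, 1608 = 24P and P* = 67.
Substitute back: Q* = 891 - 12(67) = 87.

P* = 67, Q* = 87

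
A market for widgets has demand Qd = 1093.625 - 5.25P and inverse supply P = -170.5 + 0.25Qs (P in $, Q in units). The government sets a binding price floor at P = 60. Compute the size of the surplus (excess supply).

In direct form, Qs = 682 + 4P.
Evaluating both curves at the floor price 60 gives Qd = 778.625, Qs = 922.
Surplus = Qs - Qd = 922 - 778.625 = 143.375.

Surplus = 143.375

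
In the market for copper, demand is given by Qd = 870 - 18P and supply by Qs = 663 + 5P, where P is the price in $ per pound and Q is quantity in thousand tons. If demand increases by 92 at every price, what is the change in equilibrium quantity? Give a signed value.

ΔQ = 20

Set Qd = Qs: 870 - 18P = 663 + 5P, so 207 = 23P and P* = 9.
From the demand curve, Q* = 870 - 18(9) = 708.
After the shift, demand is Qd = 962 - 18P.
Re-solving, 23P = 299 gives P = 13 and Q = 728.
ΔQ = 728 - 708 = 20.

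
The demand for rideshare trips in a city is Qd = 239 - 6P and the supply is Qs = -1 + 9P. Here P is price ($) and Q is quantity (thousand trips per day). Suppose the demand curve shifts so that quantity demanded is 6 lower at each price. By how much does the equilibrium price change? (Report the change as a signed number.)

Set Qd = Qs: 239 - 6P = -1 + 9P, so 240 = 15P and P* = 16.
Then Q* = 239 - 6(16) = 143.
After the shift, demand is Qd = 233 - 6P.
New equilibrium: 234 = 15P, so P = 15.6 and Q = 139.4.
ΔP = 15.6 - 16 = -0.4.

ΔP = -0.4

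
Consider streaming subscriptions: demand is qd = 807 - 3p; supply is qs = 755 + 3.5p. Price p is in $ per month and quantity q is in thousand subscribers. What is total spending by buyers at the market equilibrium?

At equilibrium qd = qs, so 807 - 3p = 755 + 3.5p; collecting terms, 52 = 6.5p and p* = 8.
Substitute back: q* = 807 - 3(8) = 783.
Total spending by buyers = p* × q* = 8 × 783 = 6264.

Total spending by buyers = 6264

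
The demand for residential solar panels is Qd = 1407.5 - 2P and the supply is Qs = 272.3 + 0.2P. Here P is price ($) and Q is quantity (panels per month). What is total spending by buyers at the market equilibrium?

Set Qd = Qs: 1407.5 - 2P = 272.3 + 0.2P, so 1135.2 = 2.2P and P* = 516.
From the demand curve, Q* = 1407.5 - 2(516) = 375.5.
Total spending by buyers = P* × Q* = 516 × 375.5 = 193758.

Total spending by buyers = 193758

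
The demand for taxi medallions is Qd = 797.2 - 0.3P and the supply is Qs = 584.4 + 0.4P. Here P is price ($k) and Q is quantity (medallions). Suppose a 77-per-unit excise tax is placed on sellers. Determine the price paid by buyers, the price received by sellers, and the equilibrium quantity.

With a tax of 77 on sellers, they supply based on the net price P_s = P_b - 77, so Qs = 553.6 + 0.4P_b.
Market clearing requires 797.2 - 0.3P_b = 553.6 + 0.4P_b; hence 243.6 = 0.7P_b and P_b = 348.
So P_s = 271 and the quantity traded is Q = 797.2 - 0.3(348) = 692.8.

P_b = 348, P_s = 271, Q = 692.8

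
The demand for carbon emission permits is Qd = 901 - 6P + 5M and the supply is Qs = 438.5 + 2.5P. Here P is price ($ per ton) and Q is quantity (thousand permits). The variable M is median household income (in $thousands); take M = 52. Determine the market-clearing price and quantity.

With M = 52, demand is Qd = 1161 - 6P.
The market clears where 1161 - 6P = 438.5 + 2.5P. Rearranging, 8.5P = 722.5, hence P* = 85.
From the demand curve, Q* = 1161 - 6(85) = 651.

P* = 85, Q* = 651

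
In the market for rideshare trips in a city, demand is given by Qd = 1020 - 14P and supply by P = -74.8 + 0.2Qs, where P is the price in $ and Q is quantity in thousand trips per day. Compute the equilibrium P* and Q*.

In direct form, Qs = 374 + 5P.
The market clears where 1020 - 14P = 374 + 5P. Rearranging, 19P = 646, hence P* = 34.
From the demand curve, Q* = 1020 - 14(34) = 544.

P* = 34, Q* = 544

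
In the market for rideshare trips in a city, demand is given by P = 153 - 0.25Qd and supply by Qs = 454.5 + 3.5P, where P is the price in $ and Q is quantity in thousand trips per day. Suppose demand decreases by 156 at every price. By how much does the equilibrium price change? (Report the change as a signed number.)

Solving each curve for Q: Qd = 612 - 4P.
At equilibrium Qd = Qs, so 612 - 4P = 454.5 + 3.5P; collecting terms, 157.5 = 7.5P and P* = 21.
Then Q* = 612 - 4(21) = 528.
After the shift, demand is Qd = 456 - 4P.
New equilibrium: 1.5 = 7.5P, so P = 0.2 and Q = 455.2.
ΔP = 0.2 - 21 = -20.8.

ΔP = -20.8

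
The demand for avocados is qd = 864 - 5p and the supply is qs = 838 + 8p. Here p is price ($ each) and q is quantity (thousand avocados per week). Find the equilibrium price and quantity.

p* = 2, q* = 854

At equilibrium qd = qs, so 864 - 5p = 838 + 8p; collecting terms, 26 = 13p and p* = 2.
From the demand curve, q* = 864 - 5(2) = 854.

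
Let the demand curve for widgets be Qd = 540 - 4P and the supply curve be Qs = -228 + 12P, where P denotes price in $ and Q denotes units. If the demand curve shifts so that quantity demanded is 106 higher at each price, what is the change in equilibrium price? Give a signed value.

The market clears where 540 - 4P = -228 + 12P. Rearranging, 16P = 768, hence P* = 48.
Substitute back: Q* = 540 - 4(48) = 348.
After the shift, demand is Qd = 646 - 4P.
New equilibrium: 874 = 16P, so P = 54.625 and Q = 427.5.
ΔP = 54.625 - 48 = 6.625.

ΔP = 6.625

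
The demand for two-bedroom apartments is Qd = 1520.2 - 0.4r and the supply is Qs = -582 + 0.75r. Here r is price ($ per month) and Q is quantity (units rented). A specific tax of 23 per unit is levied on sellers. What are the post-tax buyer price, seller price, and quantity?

With a tax of 23 on sellers, they supply based on the net price r_s = r_b - 23, so Qs = -599.25 + 0.75r_b.
Set Qd = Qs: 1520.2 - 0.4r_b = -599.25 + 0.75r_b, so 2119.45 = 1.15r_b and r_b = 1843.
So r_s = 1820 and the quantity traded is Q = 1520.2 - 0.4(1843) = 783.

r_b = 1843, r_s = 1820, Q = 783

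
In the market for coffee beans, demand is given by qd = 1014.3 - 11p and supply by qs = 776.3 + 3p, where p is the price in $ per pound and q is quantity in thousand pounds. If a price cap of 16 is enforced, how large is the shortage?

With p fixed at 16, quantity demanded is 838.3 and quantity supplied is 824.3.
Shortage = qd - qs = 838.3 - 824.3 = 14.

Shortage = 14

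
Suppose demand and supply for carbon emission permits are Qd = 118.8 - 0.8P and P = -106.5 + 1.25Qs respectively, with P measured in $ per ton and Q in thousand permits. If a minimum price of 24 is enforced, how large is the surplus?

Surplus = 4.8

In direct form, Qs = 85.2 + 0.8P.
With P fixed at 24, quantity demanded is 99.6 and quantity supplied is 104.4.
Surplus = Qs - Qd = 104.4 - 99.6 = 4.8.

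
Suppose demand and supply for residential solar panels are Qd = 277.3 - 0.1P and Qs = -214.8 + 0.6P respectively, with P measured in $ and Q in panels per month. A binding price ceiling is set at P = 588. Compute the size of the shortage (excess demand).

At P = 588: Qd = 218.5 and Qs = 138.
Shortage = Qd - Qs = 218.5 - 138 = 80.5.

Shortage = 80.5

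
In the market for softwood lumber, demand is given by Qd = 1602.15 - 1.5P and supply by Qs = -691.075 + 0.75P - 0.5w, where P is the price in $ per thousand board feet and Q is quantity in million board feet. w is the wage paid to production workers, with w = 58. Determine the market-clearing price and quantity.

P* = 1032.1, Q* = 54

With w = 58, supply is Qs = -720.075 + 0.75P.
The market clears where 1602.15 - 1.5P = -720.075 + 0.75P. Rearranging, 2.25P = 2322.225, hence P* = 1032.1.
Substitute back: Q* = 1602.15 - 1.5(1032.1) = 54.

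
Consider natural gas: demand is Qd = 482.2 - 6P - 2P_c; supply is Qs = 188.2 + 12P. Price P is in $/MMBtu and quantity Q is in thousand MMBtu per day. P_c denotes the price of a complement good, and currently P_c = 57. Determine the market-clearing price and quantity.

With P_c = 57, demand is Qd = 368.2 - 6P.
Equating demand and supply, 368.2 - 6P = 188.2 + 12P gives 18P = 180, so P* = 10.
From the demand curve, Q* = 368.2 - 6(10) = 308.2.

P* = 10, Q* = 308.2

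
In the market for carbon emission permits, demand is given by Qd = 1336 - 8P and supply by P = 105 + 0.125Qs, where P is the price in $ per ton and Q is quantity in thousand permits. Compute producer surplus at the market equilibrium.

Rewriting in direct form: Qs = -840 + 8P.
Equating demand and supply, 1336 - 8P = -840 + 8P gives 16P = 2176, so P* = 136.
Plugging P* into demand: Q* = 1336 - 8(136) = 248.
Supply choke price (Qs = 0): P = 105. Producer surplus = ½ × (136 - 105) × 248 = 3844.

Producer surplus = 3844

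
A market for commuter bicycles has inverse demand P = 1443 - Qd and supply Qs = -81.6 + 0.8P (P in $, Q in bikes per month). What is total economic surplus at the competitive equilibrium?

In direct form, Qd = 1443 - P.
Set Qd = Qs: 1443 - P = -81.6 + 0.8P, so 1524.6 = 1.8P and P* = 847.
Then Q* = 1443 - 847 = 596.
Demand choke price = 1443; supply choke price = 102. CS = ½(1443 - 847)(596) = 177608; PS = ½(847 - 102)(596) = 222010. Total surplus = 399618.

Total surplus = 399618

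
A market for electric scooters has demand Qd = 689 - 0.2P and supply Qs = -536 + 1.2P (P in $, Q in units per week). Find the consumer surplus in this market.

Equating demand and supply, 689 - 0.2P = -536 + 1.2P gives 1.4P = 1225, so P* = 875.
Substitute back: Q* = 689 - 0.2(875) = 514.
Demand choke price (Qd = 0): P = 689/0.2 = 3445. Consumer surplus = ½ × (3445 - 875) × 514 = 660490.

Consumer surplus = 660490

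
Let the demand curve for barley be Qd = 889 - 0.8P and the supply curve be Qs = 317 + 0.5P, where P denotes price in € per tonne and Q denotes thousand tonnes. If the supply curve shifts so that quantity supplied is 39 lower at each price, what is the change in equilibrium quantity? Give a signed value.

The market clears where 889 - 0.8P = 317 + 0.5P. Rearranging, 1.3P = 572, hence P* = 440.
Plugging P* into demand: Q* = 889 - 0.8(440) = 537.
After the shift, supply is Qs = 278 + 0.5P.
The new intersection has 611 = 1.3P, i.e. P = 470, Q = 513.
ΔQ = 513 - 537 = -24.

ΔQ = -24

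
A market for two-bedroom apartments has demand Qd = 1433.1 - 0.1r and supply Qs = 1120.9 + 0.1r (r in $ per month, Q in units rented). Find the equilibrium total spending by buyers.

Equating demand and supply, 1433.1 - 0.1r = 1120.9 + 0.1r gives 0.2r = 312.2, so r* = 1561.
Plugging r* into demand: Q* = 1433.1 - 0.1(1561) = 1277.
Total spending by buyers = r* × Q* = 1561 × 1277 = 1993397.

Total spending by buyers = 1993397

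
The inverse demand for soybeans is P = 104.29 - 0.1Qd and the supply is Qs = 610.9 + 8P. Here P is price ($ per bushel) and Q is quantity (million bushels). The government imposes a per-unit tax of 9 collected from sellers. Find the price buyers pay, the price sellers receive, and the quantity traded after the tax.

Solving each curve for Q: Qd = 1042.9 - 10P.
Sellers keep P_s = P_b - 9 per unit, so supply in terms of the buyer price is Qs = 538.9 + 8P_b.
Equate demand and the shifted supply: 1042.9 - 10P_b = 538.9 + 8P_b, giving 18P_b = 504, so P_b = 28.
Then P_s = 28 - 9 = 19 and Q = 1042.9 - 10(28) = 762.9.

P_b = 28, P_s = 19, Q = 762.9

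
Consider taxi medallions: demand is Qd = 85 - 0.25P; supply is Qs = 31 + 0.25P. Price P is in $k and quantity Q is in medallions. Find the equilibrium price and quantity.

P* = 108, Q* = 58

Equating demand and supply, 85 - 0.25P = 31 + 0.25P gives 0.5P = 54, so P* = 108.
Plugging P* into demand: Q* = 85 - 0.25(108) = 58.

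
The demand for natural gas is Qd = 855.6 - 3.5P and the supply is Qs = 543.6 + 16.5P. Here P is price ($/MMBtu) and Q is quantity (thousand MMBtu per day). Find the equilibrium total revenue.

Total revenue = 12495.6

At equilibrium Qd = Qs, so 855.6 - 3.5P = 543.6 + 16.5P; collecting terms, 312 = 20P and P* = 15.6.
Substitute back: Q* = 855.6 - 3.5(15.6) = 801.
Total revenue = P* × Q* = 15.6 × 801 = 12495.6.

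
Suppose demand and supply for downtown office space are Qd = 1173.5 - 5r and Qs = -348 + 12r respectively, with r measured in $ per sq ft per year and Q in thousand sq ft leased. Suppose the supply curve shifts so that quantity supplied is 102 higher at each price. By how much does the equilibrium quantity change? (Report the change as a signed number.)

The market clears where 1173.5 - 5r = -348 + 12r. Rearranging, 17r = 1521.5, hence r* = 89.5.
From the demand curve, Q* = 1173.5 - 5(89.5) = 726.
After the shift, supply is Qs = -246 + 12r.
New equilibrium: 1419.5 = 17r, so r = 83.5 and Q = 756.
ΔQ = 756 - 726 = 30.

ΔQ = 30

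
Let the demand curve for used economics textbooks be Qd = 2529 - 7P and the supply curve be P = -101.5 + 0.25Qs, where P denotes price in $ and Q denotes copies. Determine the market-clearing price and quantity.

P* = 193, Q* = 1178

Solving each curve for Q: Qs = 406 + 4P.
Set Qd = Qs: 2529 - 7P = 406 + 4P, so 2123 = 11P and P* = 193.
Plugging P* into demand: Q* = 2529 - 7(193) = 1178.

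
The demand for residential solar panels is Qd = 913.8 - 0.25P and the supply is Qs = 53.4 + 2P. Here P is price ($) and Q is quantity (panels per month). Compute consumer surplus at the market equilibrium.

Equating demand and supply, 913.8 - 0.25P = 53.4 + 2P gives 2.25P = 860.4, so P* = 382.4.
Substitute back: Q* = 913.8 - 0.25(382.4) = 818.2.
Demand choke price (Qd = 0): P = 913.8/0.25 = 3655.2. Consumer surplus = ½ × (3655.2 - 382.4) × 818.2 = 1338902.48.

Consumer surplus = 1338902.48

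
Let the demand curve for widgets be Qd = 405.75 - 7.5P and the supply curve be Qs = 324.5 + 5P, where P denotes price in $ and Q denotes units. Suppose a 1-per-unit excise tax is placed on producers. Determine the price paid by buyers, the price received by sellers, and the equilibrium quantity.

P_b = 6.9, P_s = 5.9, Q = 354

The tax drives a wedge P_b - P_s = 1. Substituting P_s = P_b - 1 into supply: Qs = 319.5 + 5P_b.
Equate demand and the shifted supply: 405.75 - 7.5P_b = 319.5 + 5P_b, giving 12.5P_b = 86.25, so P_b = 6.9.
So P_s = 5.9 and the quantity traded is Q = 405.75 - 7.5(6.9) = 354.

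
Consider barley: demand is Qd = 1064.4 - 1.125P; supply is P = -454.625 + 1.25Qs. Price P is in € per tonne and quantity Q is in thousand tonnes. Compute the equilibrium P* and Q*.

Solving each curve for Q: Qs = 363.7 + 0.8P.
Equating demand and supply, 1064.4 - 1.125P = 363.7 + 0.8P gives 1.925P = 700.7, so P* = 364.
Substitute back: Q* = 1064.4 - 1.125(364) = 654.9.

P* = 364, Q* = 654.9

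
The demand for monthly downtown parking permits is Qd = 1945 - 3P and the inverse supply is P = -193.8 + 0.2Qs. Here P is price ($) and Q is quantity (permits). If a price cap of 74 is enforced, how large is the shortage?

Inverting to quantity form: Qs = 969 + 5P.
With P fixed at 74, quantity demanded is 1723 and quantity supplied is 1339.
Shortage = Qd - Qs = 1723 - 1339 = 384.

Shortage = 384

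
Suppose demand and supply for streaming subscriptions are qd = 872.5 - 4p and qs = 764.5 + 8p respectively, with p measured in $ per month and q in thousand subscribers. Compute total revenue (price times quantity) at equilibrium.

Total revenue = 7528.5

Set qd = qs: 872.5 - 4p = 764.5 + 8p, so 108 = 12p and p* = 9.
Plugging p* into demand: q* = 872.5 - 4(9) = 836.5.
Total revenue = p* × q* = 9 × 836.5 = 7528.5.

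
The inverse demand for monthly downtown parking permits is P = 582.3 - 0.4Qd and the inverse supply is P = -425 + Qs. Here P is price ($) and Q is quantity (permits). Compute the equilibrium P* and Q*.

Rewriting in direct form: Qd = 1455.75 - 2.5P and Qs = 425 + P.
The market clears where 1455.75 - 2.5P = 425 + P. Rearranging, 3.5P = 1030.75, hence P* = 294.5.
Then Q* = 1455.75 - 2.5(294.5) = 719.5.

P* = 294.5, Q* = 719.5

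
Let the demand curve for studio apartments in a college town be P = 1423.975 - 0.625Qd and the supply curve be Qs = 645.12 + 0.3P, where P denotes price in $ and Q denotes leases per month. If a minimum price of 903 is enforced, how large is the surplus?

Surplus = 82.46

In direct form, Qd = 2278.36 - 1.6P.
At P = 903: Qd = 833.56 and Qs = 916.02.
Surplus = Qs - Qd = 916.02 - 833.56 = 82.46.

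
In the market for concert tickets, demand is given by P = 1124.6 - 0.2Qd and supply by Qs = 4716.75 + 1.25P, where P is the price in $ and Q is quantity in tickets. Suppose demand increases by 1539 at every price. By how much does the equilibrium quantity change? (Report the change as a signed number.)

Inverting to quantity form: Qd = 5623 - 5P.
The market clears where 5623 - 5P = 4716.75 + 1.25P. Rearranging, 6.25P = 906.25, hence P* = 145.
Plugging P* into demand: Q* = 5623 - 5(145) = 4898.
After the shift, demand is Qd = 7162 - 5P.
The new intersection has 2445.25 = 6.25P, i.e. P = 391.24, Q = 5205.8.
ΔQ = 5205.8 - 4898 = 307.8.

ΔQ = 307.8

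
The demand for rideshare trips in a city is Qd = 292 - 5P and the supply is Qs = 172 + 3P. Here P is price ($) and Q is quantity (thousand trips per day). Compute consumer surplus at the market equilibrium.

Equating demand and supply, 292 - 5P = 172 + 3P gives 8P = 120, so P* = 15.
From the demand curve, Q* = 292 - 5(15) = 217.
Demand choke price (Qd = 0): P = 292/5 = 58.4. Consumer surplus = ½ × (58.4 - 15) × 217 = 4708.9.

Consumer surplus = 4708.9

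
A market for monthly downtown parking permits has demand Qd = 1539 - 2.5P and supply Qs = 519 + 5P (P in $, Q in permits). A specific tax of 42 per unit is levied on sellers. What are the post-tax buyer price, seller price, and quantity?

With a tax of 42 on sellers, they supply based on the net price P_s = P_b - 42, so Qs = 309 + 5P_b.
Set Qd = Qs: 1539 - 2.5P_b = 309 + 5P_b, so 1230 = 7.5P_b and P_b = 164.
So P_s = 122 and the quantity traded is Q = 1539 - 2.5(164) = 1129.

P_b = 164, P_s = 122, Q = 1129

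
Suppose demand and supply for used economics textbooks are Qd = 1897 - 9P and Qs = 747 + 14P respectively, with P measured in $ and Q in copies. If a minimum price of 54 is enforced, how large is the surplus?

At P = 54: Qd = 1411 and Qs = 1503.
Surplus = Qs - Qd = 1503 - 1411 = 92.

Surplus = 92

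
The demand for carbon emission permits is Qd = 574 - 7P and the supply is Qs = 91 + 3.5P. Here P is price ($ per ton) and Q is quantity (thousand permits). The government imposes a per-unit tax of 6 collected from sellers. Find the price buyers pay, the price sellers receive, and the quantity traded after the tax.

P_b = 48, P_s = 42, Q = 238

The tax drives a wedge P_b - P_s = 6. Substituting P_s = P_b - 6 into supply: Qs = 70 + 3.5P_b.
Market clearing requires 574 - 7P_b = 70 + 3.5P_b; hence 504 = 10.5P_b and P_b = 48.
So P_s = 42 and the quantity traded is Q = 574 - 7(48) = 238.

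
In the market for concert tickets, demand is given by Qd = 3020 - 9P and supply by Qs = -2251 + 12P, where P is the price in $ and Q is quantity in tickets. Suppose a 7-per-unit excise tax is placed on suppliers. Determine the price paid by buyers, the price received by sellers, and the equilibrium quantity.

P_b = 255, P_s = 248, Q = 725

Suppliers keep P_s = P_b - 7 per unit, so supply in terms of the buyer price is Qs = -2335 + 12P_b.
Market clearing requires 3020 - 9P_b = -2335 + 12P_b; hence 5355 = 21P_b and P_b = 255.
Then P_s = 255 - 7 = 248 and Q = 3020 - 9(255) = 725.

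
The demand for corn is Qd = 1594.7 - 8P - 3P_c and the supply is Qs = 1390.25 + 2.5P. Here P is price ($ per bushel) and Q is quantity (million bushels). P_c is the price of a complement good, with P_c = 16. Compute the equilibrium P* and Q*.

With P_c = 16, demand is Qd = 1546.7 - 8P.
At equilibrium Qd = Qs, so 1546.7 - 8P = 1390.25 + 2.5P; collecting terms, 156.45 = 10.5P and P* = 14.9.
Substitute back: Q* = 1546.7 - 8(14.9) = 1427.5.

P* = 14.9, Q* = 1427.5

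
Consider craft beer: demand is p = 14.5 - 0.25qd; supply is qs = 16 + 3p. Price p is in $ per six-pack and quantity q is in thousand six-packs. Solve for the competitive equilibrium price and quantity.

Solving each curve for q: qd = 58 - 4p.
Equating demand and supply, 58 - 4p = 16 + 3p gives 7p = 42, so p* = 6.
Then q* = 58 - 4(6) = 34.

p* = 6, q* = 34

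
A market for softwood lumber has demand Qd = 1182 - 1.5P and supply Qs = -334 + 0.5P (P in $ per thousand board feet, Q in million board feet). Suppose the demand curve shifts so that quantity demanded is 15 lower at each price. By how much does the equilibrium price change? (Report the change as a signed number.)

ΔP = -7.5

Set Qd = Qs: 1182 - 1.5P = -334 + 0.5P, so 1516 = 2P and P* = 758.
Then Q* = 1182 - 1.5(758) = 45.
After the shift, demand is Qd = 1167 - 1.5P.
New equilibrium: 1501 = 2P, so P = 750.5 and Q = 41.25.
ΔP = 750.5 - 758 = -7.5.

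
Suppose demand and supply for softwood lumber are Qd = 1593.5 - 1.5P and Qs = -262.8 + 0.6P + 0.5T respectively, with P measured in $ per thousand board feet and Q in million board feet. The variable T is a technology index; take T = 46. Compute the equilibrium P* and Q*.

With T = 46, supply is Qs = -239.8 + 0.6P.
At equilibrium Qd = Qs, so 1593.5 - 1.5P = -239.8 + 0.6P; collecting terms, 1833.3 = 2.1P and P* = 873.
Then Q* = 1593.5 - 1.5(873) = 284.

P* = 873, Q* = 284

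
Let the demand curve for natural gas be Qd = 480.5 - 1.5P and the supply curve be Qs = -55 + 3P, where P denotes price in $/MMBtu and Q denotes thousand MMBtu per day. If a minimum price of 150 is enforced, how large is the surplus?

Surplus = 139.5

Evaluating both curves at the floor price 150 gives Qd = 255.5, Qs = 395.
Surplus = Qs - Qd = 395 - 255.5 = 139.5.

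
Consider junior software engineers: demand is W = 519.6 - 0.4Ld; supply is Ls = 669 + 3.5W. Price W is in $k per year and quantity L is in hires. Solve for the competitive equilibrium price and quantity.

In direct form, Ld = 1299 - 2.5W.
The market clears where 1299 - 2.5W = 669 + 3.5W. Rearranging, 6W = 630, hence W* = 105.
Then L* = 1299 - 2.5(105) = 1036.5.

W* = 105, L* = 1036.5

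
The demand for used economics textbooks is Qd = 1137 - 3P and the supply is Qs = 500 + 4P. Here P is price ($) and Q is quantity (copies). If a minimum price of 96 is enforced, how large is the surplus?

Evaluating both curves at the floor price 96 gives Qd = 849, Qs = 884.
Surplus = Qs - Qd = 884 - 849 = 35.

Surplus = 35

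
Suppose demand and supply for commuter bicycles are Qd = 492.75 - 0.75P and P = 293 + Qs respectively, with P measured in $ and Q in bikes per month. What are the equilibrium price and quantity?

P* = 449, Q* = 156

Rewriting in direct form: Qs = -293 + P.
Equating demand and supply, 492.75 - 0.75P = -293 + P gives 1.75P = 785.75, so P* = 449.
From the demand curve, Q* = 492.75 - 0.75(449) = 156.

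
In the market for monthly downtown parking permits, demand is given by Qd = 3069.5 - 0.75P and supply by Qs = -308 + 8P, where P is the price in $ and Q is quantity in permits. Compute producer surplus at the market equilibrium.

Producer surplus = 483025

Set Qd = Qs: 3069.5 - 0.75P = -308 + 8P, so 3377.5 = 8.75P and P* = 386.
Plugging P* into demand: Q* = 3069.5 - 0.75(386) = 2780.
Supply choke price (Qs = 0): P = 38.5. Producer surplus = ½ × (386 - 38.5) × 2780 = 483025.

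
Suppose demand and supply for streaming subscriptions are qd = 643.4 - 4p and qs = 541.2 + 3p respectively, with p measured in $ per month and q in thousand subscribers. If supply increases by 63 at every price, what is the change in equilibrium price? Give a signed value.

Set qd = qs: 643.4 - 4p = 541.2 + 3p, so 102.2 = 7p and p* = 14.6.
Plugging p* into demand: q* = 643.4 - 4(14.6) = 585.
After the shift, supply is qs = 604.2 + 3p.
The new intersection has 39.2 = 7p, i.e. p = 5.6, q = 621.
Δp = 5.6 - 14.6 = -9.

Δp = -9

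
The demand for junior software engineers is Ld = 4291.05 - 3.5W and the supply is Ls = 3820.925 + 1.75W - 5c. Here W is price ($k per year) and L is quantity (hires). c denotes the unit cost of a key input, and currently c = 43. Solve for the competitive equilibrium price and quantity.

W* = 130.5, L* = 3834.3

With c = 43, supply is Ls = 3605.925 + 1.75W.
Set Ld = Ls: 4291.05 - 3.5W = 3605.925 + 1.75W, so 685.125 = 5.25W and W* = 130.5.
Substitute back: L* = 4291.05 - 3.5(130.5) = 3834.3.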